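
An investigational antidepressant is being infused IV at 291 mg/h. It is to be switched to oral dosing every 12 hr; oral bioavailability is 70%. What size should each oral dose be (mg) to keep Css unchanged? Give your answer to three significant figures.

To maintain the same Css, the systemic dosing rate must be unchanged: F·D/τ = infusion rate.
D = rate × τ / F = 291 × 12 / 0.7 = 4989 mg

4990 mg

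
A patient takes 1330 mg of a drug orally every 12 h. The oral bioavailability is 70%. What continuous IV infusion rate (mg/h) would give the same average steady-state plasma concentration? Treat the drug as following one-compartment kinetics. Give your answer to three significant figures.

77.6 mg/h

Equivalent systemic input: infusion rate = F·D/τ.
Rate = 0.7 × 1330 / 12 = 77.58 mg/h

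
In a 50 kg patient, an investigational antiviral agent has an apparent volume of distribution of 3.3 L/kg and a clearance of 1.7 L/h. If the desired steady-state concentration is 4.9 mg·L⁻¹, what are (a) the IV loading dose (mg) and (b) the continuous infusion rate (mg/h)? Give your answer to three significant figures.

Vd(total) = 50 kg × 3.3 L/kg = 165.0 L
LD = Vd · C_target = 165.0 × 4.9 = 808.5 mg
Maintenance infusion rate = CL × Css = 1.700 × 4.9 = 8.330 mg/h

(a) 809 mg; (b) 8.33 mg/h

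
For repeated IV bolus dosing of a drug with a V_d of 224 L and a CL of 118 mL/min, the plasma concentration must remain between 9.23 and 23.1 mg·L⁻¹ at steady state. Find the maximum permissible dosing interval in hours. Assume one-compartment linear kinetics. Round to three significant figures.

CL = 118 mL/min = 118 × 0.06 = 7.080 L/h
k = CL / Vd = 7.080 / 224.0 = 0.03161 h⁻¹
Between IV bolus doses, concentration decays as C = C₀·e^(−kτ), so C_peak/C_trough = e^(kτ).
τ_max = ln(C_peak/C_trough) / k = ln(23.1/9.23) / 0.03161 = 0.9174 / 0.03161 = 29.02 h

29.0 h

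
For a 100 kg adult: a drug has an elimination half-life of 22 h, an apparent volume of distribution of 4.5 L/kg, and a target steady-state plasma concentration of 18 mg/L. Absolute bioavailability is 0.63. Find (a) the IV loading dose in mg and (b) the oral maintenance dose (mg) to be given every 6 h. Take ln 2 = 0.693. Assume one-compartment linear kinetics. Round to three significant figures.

(a) 8100 mg; (b) 2430 mg

Vd = 4.5 L/kg × 100 kg = 450.0 L
LD = Vd × C = 450.0 × 18 = 8100 mg
CL = 0.693 × Vd / t½ = 0.693 × 450.0 / 22 = 14.18 L/h
D = CL × Css × τ / F = 14.18 × 18 × 6 / 0.63 = 2431 mg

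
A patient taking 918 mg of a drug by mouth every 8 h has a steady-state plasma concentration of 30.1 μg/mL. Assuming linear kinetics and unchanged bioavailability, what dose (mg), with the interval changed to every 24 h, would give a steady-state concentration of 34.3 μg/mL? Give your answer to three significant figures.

With linear kinetics, Css is proportional to dose rate (D/τ) at fixed clearance.
D₂ = D₁ × (Css,target / Css,current) × (τ₂/τ₁) = 918 × (34.3/30.1) × (24/8) = 3138 mg

3140 mg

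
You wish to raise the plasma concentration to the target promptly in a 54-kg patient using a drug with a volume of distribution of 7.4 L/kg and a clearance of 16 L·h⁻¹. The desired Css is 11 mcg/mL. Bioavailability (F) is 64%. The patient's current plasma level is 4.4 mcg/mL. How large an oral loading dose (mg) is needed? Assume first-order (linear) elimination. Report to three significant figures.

Vd = 7.4 L/kg × 54 kg = 399.6 L
LD is governed by Vd — clearance does not enter the loading-dose calculation.
Concentration deficit ΔC = 11 − 4.4 = 6.600 mg/L
LD = Vd × ΔC / F = 399.6 × 6.600 / 0.64 = 4121 mg

4120 mg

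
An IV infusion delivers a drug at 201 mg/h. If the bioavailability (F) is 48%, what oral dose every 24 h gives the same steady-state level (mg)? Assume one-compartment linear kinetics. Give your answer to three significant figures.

To maintain the same Css, the systemic dosing rate must be unchanged: F·D/τ = infusion rate.
D = rate × τ / F = 201 × 24 / 0.48 = 10050 mg

10100 mg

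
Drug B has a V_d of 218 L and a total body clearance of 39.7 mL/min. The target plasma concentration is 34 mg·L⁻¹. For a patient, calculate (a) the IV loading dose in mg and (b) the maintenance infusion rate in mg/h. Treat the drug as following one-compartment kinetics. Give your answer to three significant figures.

Loading: fill Vd to C_target → 218.0 L × 34 mg/L = 7412 mg
Convert clearance: 39.7 mL/min × 60 min/h ÷ 1000 mL/L = 2.382 L/h
Maintenance: replace elimination → rate = CL × Css = 2.382 × 34 = 80.99 mg/h

(a) 7410 mg; (b) 81.0 mg/h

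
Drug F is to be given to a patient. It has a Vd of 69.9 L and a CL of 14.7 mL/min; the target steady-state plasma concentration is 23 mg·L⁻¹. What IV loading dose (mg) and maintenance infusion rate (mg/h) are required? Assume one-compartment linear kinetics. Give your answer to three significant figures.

LD = Vd · C_target = 69.90 × 23 = 1608 mg
Convert clearance: 14.7 mL/min × 60 min/h ÷ 1000 mL/L = 0.8820 L/h
Maintenance infusion rate = CL × Css = 0.8820 × 23 = 20.29 mg/h

(a) 1610 mg; (b) 20.3 mg/h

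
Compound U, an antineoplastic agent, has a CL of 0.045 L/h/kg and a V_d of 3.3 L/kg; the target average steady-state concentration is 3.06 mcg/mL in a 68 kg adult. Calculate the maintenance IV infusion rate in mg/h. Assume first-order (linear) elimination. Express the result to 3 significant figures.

CL = 0.045 L/h/kg × 68 kg = 3.060 L/h
Infusion rate = CL · Css = 3.060 L/h × 3.06 mg/L = 9.364 mg/h

9.36 mg/h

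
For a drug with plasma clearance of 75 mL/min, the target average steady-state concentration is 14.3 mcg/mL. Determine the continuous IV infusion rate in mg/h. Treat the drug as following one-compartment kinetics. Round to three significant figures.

CL = 75 mL/min = 75 × 0.06 = 4.500 L/h
Infusion rate = CL · Css = 4.500 L/h × 14.3 mg/L = 64.35 mg/h

64.4 mg/h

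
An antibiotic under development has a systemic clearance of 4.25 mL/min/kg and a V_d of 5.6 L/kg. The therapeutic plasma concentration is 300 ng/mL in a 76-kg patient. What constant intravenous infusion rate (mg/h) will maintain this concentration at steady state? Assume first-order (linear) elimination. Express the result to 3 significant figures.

5.81 mg/h

CL = 4.25 mL/min/kg × 76 kg = 323.0 mL/min = 323.0 × 60/1000 = 19.38 L/h
C = 300 ng/mL = 0.3000 mg/L
At steady state, infusion rate equals elimination rate: rate in = CL × Css.
R₀ = 19.38 × 0.3 = 5.814 mg/h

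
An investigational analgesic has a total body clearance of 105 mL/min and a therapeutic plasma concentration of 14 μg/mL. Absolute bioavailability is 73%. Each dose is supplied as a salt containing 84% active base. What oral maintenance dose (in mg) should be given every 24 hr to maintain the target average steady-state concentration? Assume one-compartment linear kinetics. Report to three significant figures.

Convert clearance: 105 mL/min × 60 min/h ÷ 1000 mL/L = 6.300 L/h
D = CL × Css × τ / F / S = 6.300 × 14 × 24 / 0.73 / 0.84 = 3452 mg

3450 mg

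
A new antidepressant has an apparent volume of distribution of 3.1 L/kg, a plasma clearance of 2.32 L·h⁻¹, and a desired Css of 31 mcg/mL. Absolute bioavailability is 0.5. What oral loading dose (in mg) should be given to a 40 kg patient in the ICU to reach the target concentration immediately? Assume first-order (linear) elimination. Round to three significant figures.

Vd(total) = 40 kg × 3.1 L/kg = 124.0 L
LD = Vd × C / F = 124.0 × 31.00 / 0.5 = 7688 mg

7690 mg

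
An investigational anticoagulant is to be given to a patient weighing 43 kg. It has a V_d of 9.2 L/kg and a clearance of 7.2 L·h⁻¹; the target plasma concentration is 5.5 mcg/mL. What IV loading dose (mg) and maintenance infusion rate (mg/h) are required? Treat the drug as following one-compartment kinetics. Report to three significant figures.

Vd = 9.2 L/kg × 43 kg = 395.6 L
LD = Vd · C_target = 395.6 × 5.5 = 2176 mg
Infusion rate = 7.200 L/h × 5.5 mg/L = 39.60 mg/h

(a) 2180 mg; (b) 39.6 mg/h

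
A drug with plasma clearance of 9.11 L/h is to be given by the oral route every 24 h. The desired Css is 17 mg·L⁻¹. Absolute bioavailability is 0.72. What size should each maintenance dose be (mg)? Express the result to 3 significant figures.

D = CL × Css × τ / F = 9.110 × 17 × 24 / 0.72 = 5162 mg

5160 mg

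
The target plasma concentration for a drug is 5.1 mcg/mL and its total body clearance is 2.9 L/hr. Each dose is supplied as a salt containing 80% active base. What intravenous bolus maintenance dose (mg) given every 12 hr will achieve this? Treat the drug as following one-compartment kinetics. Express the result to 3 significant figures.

222 mg

D = CL × Css × τ / S = 2.900 × 5.1 × 12 / 0.8 = 221.9 mg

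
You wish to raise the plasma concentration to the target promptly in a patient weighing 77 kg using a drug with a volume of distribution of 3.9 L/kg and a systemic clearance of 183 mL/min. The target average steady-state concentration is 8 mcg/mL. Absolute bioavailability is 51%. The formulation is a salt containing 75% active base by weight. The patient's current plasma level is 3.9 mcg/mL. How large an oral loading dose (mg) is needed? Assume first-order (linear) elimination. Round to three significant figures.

3220 mg

Total Vd = 3.9 × 77 = 300.3 L
Concentration deficit ΔC = 8 − 3.9 = 4.100 mg/L
LD = Vd × ΔC / F / S = 300.3 × 4.100 / 0.51 / 0.75 = 3219 mg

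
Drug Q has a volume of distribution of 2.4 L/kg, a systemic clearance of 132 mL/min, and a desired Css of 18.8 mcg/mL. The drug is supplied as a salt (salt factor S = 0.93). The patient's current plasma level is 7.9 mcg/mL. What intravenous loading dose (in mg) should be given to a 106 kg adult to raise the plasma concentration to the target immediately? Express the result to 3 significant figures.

Vd = 2.4 L/kg × 106 kg = 254.4 L
Concentration deficit ΔC = 18.8 − 7.9 = 10.90 mg/L
LD = Vd × ΔC / S = 254.4 × 10.90 / 0.93 = 2982 mg

2980 mg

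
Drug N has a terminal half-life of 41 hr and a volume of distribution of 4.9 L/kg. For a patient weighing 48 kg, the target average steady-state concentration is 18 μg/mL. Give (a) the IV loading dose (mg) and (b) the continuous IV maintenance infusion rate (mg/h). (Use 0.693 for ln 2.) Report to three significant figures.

Vd(total) = 48 kg × 4.9 L/kg = 235.2 L
LD = Vd × C = 235.2 × 18 = 4234 mg
CL = 0.693 × Vd / t½ = 0.693 × 235.2 / 41 = 3.975 L/h
Infusion rate = CL × Css = 3.975 × 18 = 71.55 mg/h

(a) 4230 mg; (b) 71.6 mg/h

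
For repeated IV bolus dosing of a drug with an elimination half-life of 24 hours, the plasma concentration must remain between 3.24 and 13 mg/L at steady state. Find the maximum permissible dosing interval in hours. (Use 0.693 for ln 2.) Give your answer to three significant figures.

48.1 h

k = 0.693 / t½ = 0.693 / 24 = 0.02888 h⁻¹
Between IV bolus doses, concentration decays as C = C₀·e^(−kτ), so C_peak/C_trough = e^(kτ).
τ_max = ln(C_peak/C_trough) / k = ln(13/3.24) / 0.02888 = 1.389 / 0.02888 = 48.10 h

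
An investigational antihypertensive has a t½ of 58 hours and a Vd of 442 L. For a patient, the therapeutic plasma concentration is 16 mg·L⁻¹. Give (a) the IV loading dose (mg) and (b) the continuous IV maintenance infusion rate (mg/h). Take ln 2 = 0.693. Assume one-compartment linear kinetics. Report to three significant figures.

(a) 7070 mg; (b) 84.5 mg/h

LD = Vd × C = 442.0 × 16 = 7072 mg
CL = 0.693 × Vd / t½ = 0.693 × 442.0 / 58 = 5.281 L/h
Infusion rate = CL × Css = 5.281 × 16 = 84.50 mg/h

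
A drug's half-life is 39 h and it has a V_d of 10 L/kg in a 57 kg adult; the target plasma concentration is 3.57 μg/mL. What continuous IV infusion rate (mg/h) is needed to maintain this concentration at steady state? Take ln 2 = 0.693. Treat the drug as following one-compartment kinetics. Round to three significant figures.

Vd(total) = 57 kg × 10 L/kg = 570.0 L
CL = ln 2 · Vd / t½ = 0.693 × 570.0 / 39 = 10.13 L/h
Infusion rate = CL × Css = 10.13 × 3.57 = 36.16 mg/h

36.2 mg/h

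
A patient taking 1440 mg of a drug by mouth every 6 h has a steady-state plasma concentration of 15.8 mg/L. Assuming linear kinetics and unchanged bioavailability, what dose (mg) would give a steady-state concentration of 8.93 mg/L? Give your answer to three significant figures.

For first-order elimination, Css ∝ F·D/(CL·τ); F and CL are unchanged, so Css ∝ D/τ.
D₂ = D₁ × (Css,target / Css,current) = 1440 × 8.93/15.8 = 813.9 mg

814 mg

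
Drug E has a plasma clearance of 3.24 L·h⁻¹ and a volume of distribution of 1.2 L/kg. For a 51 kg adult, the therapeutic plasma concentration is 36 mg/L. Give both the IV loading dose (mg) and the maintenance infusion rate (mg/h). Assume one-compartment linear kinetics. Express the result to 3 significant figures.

(a) 2200 mg; (b) 117 mg/h

Vd = 1.2 L/kg × 51 kg = 61.20 L
Loading dose = Vd × C = 61.20 × 36 = 2203 mg
Infusion rate = 3.240 L/h × 36 mg/L = 116.6 mg/h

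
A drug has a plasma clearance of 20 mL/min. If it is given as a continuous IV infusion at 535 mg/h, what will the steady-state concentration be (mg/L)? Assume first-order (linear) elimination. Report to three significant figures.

446 mg/L

Convert clearance: 20 mL/min × 60 min/h ÷ 1000 mL/L = 1.200 L/h
Css = rate / CL = 535 / 1.200 = 445.8 mg/L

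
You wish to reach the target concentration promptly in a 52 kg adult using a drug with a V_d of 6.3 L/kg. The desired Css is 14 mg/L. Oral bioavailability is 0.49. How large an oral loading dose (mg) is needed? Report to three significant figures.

9360 mg

Vd = 6.3 L/kg × 52 kg = 327.6 L
LD = Vd × C / F = 327.6 × 14.00 / 0.49 = 9360 mg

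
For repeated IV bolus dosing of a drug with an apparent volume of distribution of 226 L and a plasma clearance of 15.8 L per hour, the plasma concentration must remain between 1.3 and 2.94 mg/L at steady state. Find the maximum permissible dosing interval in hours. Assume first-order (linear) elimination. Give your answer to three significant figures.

11.7 h

k = CL / Vd = 15.80 / 226.0 = 0.06991 h⁻¹
Between IV bolus doses, concentration decays as C = C₀·e^(−kτ), so C_peak/C_trough = e^(kτ).
τ_max = ln(C_peak/C_trough) / k = ln(2.94/1.3) / 0.06991 = 0.8160 / 0.06991 = 11.67 h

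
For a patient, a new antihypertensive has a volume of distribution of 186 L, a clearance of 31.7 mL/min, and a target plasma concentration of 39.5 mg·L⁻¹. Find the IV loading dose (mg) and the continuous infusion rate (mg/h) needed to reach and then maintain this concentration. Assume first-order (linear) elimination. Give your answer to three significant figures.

LD = Vd · C_target = 186.0 × 39.5 = 7347 mg
CL = 31.7 mL/min = 31.7 × 0.06 = 1.902 L/h
Infusion rate = 1.902 L/h × 39.5 mg/L = 75.13 mg/h

(a) 7350 mg; (b) 75.1 mg/h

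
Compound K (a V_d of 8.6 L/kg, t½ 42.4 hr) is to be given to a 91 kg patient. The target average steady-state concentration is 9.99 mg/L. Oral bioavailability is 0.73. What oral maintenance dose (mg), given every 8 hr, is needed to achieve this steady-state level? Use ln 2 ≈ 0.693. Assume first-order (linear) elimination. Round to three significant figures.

1400 mg

Vd(total) = 91 kg × 8.6 L/kg = 782.6 L
CL = 0.693 × Vd / t½ = 0.693 × 782.6 / 42.4 = 12.79 L/h
D = CL × Css × τ / F = 12.79 × 9.99 × 8 / 0.73 = 1400 mg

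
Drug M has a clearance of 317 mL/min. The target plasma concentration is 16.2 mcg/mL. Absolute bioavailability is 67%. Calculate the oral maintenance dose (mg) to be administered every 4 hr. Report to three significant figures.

1840 mg

CL = 317 mL/min × 60/1000 = 19.02 L/h
At steady state, dose per interval replaces the amount cleared in that interval: F·D/τ = CL·Css.
D = CL × Css × τ / F = 19.02 × 16.2 × 4 / 0.67 = 1840 mg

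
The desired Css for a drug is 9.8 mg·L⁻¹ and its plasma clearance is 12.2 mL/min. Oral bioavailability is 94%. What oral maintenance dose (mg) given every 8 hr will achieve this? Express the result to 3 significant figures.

CL = 12.2 mL/min = 12.2 × 0.06 = 0.7320 L/h
At steady state, dose per interval replaces the amount cleared in that interval: F·D/τ = CL·Css.
D = CL × Css × τ / F = 0.7320 × 9.8 × 8 / 0.94 = 61.05 mg

61.1 mg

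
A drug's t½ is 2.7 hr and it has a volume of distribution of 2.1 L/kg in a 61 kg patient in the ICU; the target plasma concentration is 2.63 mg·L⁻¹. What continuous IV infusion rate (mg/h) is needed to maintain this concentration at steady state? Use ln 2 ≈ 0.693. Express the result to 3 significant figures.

86.5 mg/h

Total Vd = 2.1 × 61 = 128.1 L
CL = ln 2 · Vd / t½ = 0.693 × 128.1 / 2.7 = 32.88 L/h
Infusion rate = CL × Css = 32.88 × 2.63 = 86.47 mg/h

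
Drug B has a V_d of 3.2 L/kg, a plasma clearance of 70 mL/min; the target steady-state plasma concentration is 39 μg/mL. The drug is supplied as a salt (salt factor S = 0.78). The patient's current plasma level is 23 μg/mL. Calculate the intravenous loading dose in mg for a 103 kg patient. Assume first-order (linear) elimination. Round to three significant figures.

6760 mg

Total Vd = 3.2 × 103 = 329.6 L
Concentration deficit ΔC = 39 − 23 = 16.00 mg/L
LD = Vd × ΔC / S = 329.6 × 16.00 / 0.78 = 6761 mg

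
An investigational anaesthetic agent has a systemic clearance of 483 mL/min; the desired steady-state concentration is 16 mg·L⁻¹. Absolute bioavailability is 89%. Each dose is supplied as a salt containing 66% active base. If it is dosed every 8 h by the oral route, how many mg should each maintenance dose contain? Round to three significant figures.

Convert clearance: 483 mL/min × 60 min/h ÷ 1000 mL/L = 28.98 L/h
D = CL × Css × τ / F / S = 28.98 × 16 × 8 / 0.89 / 0.66 = 6315 mg

6320 mg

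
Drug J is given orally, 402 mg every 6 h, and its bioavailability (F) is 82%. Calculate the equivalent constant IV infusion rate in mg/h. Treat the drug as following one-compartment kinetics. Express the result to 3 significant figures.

54.9 mg/h

Equivalent systemic input: infusion rate = F·D/τ.
Rate = 0.82 × 402 / 6 = 54.94 mg/h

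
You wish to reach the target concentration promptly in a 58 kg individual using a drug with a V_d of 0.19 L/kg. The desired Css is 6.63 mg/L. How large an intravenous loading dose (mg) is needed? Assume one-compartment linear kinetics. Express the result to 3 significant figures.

Vd = 0.19 L/kg × 58 kg = 11.02 L
LD = Vd × C = 11.02 × 6.630 = 73.06 mg

73.1 mg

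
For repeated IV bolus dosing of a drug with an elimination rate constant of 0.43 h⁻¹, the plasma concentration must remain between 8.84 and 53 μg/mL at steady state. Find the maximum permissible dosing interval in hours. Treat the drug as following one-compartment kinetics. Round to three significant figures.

Between IV bolus doses, concentration decays as C = C₀·e^(−kτ), so C_peak/C_trough = e^(kτ).
τ_max = ln(C_peak/C_trough) / k = ln(53/8.84) / 0.4300 = 1.791 / 0.4300 = 4.165 h

4.17 h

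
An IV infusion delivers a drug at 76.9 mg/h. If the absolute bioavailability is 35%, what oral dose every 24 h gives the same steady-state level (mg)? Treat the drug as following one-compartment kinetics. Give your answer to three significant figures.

To maintain the same Css, the systemic dosing rate must be unchanged: F·D/τ = infusion rate.
D = rate × τ / F = 76.9 × 24 / 0.35 = 5273 mg

5270 mg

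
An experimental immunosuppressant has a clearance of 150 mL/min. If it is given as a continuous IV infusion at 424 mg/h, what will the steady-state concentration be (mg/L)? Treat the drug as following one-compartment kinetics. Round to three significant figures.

CL = 150 mL/min × 60/1000 = 9.000 L/h
Css = rate / CL = 424 / 9.000 = 47.11 mg/L

47.1 mg/L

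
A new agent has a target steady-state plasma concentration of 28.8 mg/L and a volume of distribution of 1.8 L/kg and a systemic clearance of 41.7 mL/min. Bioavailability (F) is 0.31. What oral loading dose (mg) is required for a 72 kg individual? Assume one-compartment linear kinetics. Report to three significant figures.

Vd = 1.8 L/kg × 72 kg = 129.6 L
Loading dose depends on Vd (not clearance): it fills the distribution volume.
LD = Vd × C / F = 129.6 × 28.80 / 0.31 = 12040 mg

12000 mg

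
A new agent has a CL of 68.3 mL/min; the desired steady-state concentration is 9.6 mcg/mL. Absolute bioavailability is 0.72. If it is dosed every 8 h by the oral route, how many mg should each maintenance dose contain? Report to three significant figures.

437 mg

CL = 68.3 mL/min = 68.3 × 0.06 = 4.098 L/h
D = CL × Css × τ / F = 4.098 × 9.6 × 8 / 0.72 = 437.1 mg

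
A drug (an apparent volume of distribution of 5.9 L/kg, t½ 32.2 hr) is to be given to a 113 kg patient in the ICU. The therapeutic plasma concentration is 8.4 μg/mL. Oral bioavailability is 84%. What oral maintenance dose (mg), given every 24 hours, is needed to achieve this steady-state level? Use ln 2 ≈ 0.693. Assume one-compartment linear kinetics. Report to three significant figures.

Vd = 5.9 L/kg × 113 kg = 666.7 L
CL = 0.693 × Vd / t½ = 0.693 × 666.7 / 32.2 = 14.35 L/h
D = CL × Css × τ / F = 14.35 × 8.4 × 24 / 0.84 = 3444 mg

3440 mg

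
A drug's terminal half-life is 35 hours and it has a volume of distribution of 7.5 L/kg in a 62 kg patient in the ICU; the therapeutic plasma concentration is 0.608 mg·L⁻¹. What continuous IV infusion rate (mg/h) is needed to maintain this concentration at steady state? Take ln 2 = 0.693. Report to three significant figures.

5.60 mg/h

Vd = 7.5 L/kg × 62 kg = 465.0 L
k = 0.693/35 = 0.01980 h⁻¹, so CL = k·Vd = 0.01980 × 465.0 = 9.207 L/h
Infusion rate = CL × Css = 9.207 × 0.608 = 5.598 mg/h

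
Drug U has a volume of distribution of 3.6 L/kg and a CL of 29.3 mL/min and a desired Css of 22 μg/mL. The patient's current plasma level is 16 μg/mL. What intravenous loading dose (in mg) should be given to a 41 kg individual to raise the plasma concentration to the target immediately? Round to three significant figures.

886 mg

Vd = 3.6 L/kg × 41 kg = 147.6 L
Concentration deficit ΔC = 22 − 16 = 6.000 mg/L
LD = Vd × ΔC = 147.6 × 6.000 = 885.6 mg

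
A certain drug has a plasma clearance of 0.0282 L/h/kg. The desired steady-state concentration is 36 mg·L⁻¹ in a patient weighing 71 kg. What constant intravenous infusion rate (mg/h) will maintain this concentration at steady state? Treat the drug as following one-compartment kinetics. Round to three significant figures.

72.1 mg/h

CL = 0.0282 L/h/kg × 71 kg = 2.002 L/h
Infusion rate = CL · Css = 2.002 L/h × 36 mg/L = 72.07 mg/h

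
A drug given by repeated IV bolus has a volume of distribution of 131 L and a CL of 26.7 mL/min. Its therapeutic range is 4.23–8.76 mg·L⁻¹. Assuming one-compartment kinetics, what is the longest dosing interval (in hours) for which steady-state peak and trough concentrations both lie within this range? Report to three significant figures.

CL = 26.7 mL/min × 60/1000 = 1.602 L/h
k = CL / Vd = 1.602 / 131.0 = 0.01223 h⁻¹
Between IV bolus doses, concentration decays as C = C₀·e^(−kτ), so C_peak/C_trough = e^(kτ).
τ_max = ln(C_peak/C_trough) / k = ln(8.76/4.23) / 0.01223 = 0.7280 / 0.01223 = 59.53 h

59.5 h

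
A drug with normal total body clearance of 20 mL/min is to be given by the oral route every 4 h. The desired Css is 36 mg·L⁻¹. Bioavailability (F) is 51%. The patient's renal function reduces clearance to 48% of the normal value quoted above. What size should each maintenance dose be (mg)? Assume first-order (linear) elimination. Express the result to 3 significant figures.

163 mg

Convert clearance: 20 mL/min × 60 min/h ÷ 1000 mL/L = 1.200 L/h
Patient clearance = 0.48 × 1.200 = 0.5760 L/h
D = CL × Css × τ / F = 0.5760 × 36 × 4 / 0.51 = 162.6 mg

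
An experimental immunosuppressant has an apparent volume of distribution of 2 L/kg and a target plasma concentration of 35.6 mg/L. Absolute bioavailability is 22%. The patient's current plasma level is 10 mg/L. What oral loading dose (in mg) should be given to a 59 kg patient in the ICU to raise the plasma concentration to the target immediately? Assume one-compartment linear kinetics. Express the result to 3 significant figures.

13700 mg

Total Vd = 2 × 59 = 118.0 L
Concentration deficit ΔC = 35.6 − 10 = 25.60 mg/L
LD = Vd × ΔC / F = 118.0 × 25.60 / 0.22 = 13730 mg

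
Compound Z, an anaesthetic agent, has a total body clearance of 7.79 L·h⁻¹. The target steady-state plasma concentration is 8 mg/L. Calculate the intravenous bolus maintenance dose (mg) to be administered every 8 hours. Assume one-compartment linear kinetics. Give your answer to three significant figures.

D = CL × Css × τ = 7.790 × 8 × 8 = 498.6 mg

499 mg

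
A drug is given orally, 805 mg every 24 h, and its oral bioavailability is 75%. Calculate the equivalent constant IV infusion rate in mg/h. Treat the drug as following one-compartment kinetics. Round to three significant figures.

Equivalent systemic input: infusion rate = F·D/τ.
Rate = 0.75 × 805 / 24 = 25.16 mg/h

25.2 mg/h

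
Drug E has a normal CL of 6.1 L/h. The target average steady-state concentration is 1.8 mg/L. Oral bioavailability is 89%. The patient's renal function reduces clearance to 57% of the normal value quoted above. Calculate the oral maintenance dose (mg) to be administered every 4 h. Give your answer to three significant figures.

28.1 mg

Patient clearance = 0.57 × 6.100 = 3.477 L/h
At steady state, dose per interval replaces the amount cleared in that interval: F·D/τ = CL·Css.
D = CL × Css × τ / F = 3.477 × 1.8 × 4 / 0.89 = 28.13 mg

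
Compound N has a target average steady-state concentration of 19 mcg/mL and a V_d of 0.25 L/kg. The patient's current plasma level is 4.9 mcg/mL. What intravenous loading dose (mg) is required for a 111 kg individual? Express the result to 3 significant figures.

Vd(total) = 111 kg × 0.25 L/kg = 27.75 L
The loading dose fills Vd to the target concentration.
Concentration deficit ΔC = 19 − 4.9 = 14.10 mg/L
LD = Vd × ΔC = 27.75 × 14.10 = 391.3 mg

391 mg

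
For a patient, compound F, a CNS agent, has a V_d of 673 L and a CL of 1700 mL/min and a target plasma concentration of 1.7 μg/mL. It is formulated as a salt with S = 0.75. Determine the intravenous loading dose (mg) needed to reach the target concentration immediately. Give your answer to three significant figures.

1530 mg

Loading dose depends on Vd (not clearance): it fills the distribution volume.
LD = Vd × C / S = 673.0 × 1.700 / 0.75 = 1525 mg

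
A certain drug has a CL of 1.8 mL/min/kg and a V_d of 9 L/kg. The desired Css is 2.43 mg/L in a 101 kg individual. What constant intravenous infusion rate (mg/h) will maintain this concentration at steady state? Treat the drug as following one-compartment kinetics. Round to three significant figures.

26.5 mg/h

CL = 1.8 mL/min/kg × 101 kg = 181.8 mL/min = 181.8 × 60/1000 = 10.91 L/h
Rate = CL × Css = 10.91 × 2.43 = 26.51 mg/h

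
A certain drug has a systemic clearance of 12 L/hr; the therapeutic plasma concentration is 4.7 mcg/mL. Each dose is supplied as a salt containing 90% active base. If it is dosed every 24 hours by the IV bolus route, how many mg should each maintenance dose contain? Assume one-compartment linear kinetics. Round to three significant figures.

D = CL × Css × τ / S = 12.00 × 4.7 × 24 / 0.9 = 1504 mg

1500 mg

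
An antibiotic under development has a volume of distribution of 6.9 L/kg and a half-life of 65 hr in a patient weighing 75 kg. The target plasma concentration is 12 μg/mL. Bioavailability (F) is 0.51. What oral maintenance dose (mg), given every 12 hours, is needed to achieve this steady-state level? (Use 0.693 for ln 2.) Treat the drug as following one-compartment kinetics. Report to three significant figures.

Vd = 6.9 L/kg × 75 kg = 517.5 L
CL = 0.693 × Vd / t½ = 0.693 × 517.5 / 65 = 5.517 L/h
D = CL × Css × τ / F = 5.517 × 12 × 12 / 0.51 = 1558 mg

1560 mg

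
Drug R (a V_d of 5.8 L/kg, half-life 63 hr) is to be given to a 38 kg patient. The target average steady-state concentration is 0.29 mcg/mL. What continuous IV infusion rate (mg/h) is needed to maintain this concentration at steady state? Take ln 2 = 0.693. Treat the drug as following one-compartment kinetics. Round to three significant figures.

0.703 mg/h

Vd = 5.8 L/kg × 38 kg = 220.4 L
CL = 0.693 × Vd / t½ = 0.693 × 220.4 / 63 = 2.424 L/h
Infusion rate = CL × Css = 2.424 × 0.29 = 0.7030 mg/h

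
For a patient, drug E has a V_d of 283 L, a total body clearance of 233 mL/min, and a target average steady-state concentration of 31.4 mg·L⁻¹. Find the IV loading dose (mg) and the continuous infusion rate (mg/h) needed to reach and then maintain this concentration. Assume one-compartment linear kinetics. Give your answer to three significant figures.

(a) 8890 mg; (b) 439 mg/h

LD = Vd · C_target = 283.0 × 31.4 = 8886 mg
Convert clearance: 233 mL/min × 60 min/h ÷ 1000 mL/L = 13.98 L/h
Maintenance: replace elimination → rate = CL × Css = 13.98 × 31.4 = 439.0 mg/h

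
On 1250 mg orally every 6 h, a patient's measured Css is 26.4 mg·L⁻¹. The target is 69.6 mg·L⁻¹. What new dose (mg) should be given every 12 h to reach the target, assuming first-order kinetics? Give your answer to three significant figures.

6590 mg

For first-order elimination, Css ∝ F·D/(CL·τ); F and CL are unchanged, so Css ∝ D/τ.
D₂ = D₁ × (Css,target / Css,current) × (τ₂/τ₁) = 1250 × (69.6/26.4) × (12/6) = 6591 mg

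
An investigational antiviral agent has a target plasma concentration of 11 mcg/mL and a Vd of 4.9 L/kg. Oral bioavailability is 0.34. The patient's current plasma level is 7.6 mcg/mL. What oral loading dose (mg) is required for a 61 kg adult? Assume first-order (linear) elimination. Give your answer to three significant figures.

2990 mg

Total Vd = 4.9 × 61 = 298.9 L
Concentration deficit ΔC = 11 − 7.6 = 3.400 mg/L
LD = Vd × ΔC / F = 298.9 × 3.400 / 0.34 = 2989 mg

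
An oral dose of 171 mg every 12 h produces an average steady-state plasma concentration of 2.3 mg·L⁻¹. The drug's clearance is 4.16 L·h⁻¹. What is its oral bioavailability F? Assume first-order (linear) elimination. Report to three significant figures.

F·D/τ = CL·Css at steady state → F = CL·Css·τ / D.
F = 4.16 × 2.3 × 12 / 171 = 0.671

0.671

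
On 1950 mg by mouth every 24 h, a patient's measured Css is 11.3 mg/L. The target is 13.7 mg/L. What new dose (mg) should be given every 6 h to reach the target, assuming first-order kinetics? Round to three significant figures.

591 mg

For first-order elimination, Css ∝ F·D/(CL·τ); F and CL are unchanged, so Css ∝ D/τ.
D₂ = D₁ × (Css,target / Css,current) × (τ₂/τ₁) = 1950 × (13.7/11.3) × (6/24) = 591.0 mg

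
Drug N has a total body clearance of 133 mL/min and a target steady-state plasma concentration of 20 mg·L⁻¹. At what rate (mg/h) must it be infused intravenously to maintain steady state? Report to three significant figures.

160 mg/h

Convert clearance: 133 mL/min × 60 min/h ÷ 1000 mL/L = 7.980 L/h
At steady state, infusion rate equals elimination rate: rate in = CL × Css.
Rate = CL × Css = 7.980 × 20 = 159.6 mg/h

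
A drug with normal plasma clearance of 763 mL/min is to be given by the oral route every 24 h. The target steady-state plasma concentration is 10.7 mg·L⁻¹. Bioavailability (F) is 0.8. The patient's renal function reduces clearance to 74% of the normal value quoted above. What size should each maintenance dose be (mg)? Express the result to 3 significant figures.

10900 mg

CL = 763 mL/min × 60/1000 = 45.78 L/h
Patient clearance = 0.74 × 45.78 = 33.88 L/h
At steady state, dose per interval replaces the amount cleared in that interval: F·D/τ = CL·Css.
D = CL × Css × τ / F = 33.88 × 10.7 × 24 / 0.8 = 10880 mg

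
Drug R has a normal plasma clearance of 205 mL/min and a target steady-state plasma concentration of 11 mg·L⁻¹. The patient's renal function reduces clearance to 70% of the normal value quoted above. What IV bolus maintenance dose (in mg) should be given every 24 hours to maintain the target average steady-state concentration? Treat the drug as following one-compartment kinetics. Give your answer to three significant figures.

CL = 205 mL/min = 205 × 0.06 = 12.30 L/h
Patient clearance = 0.7 × 12.30 = 8.610 L/h
D = CL × Css × τ = 8.610 × 11 × 24 = 2273 mg

2270 mg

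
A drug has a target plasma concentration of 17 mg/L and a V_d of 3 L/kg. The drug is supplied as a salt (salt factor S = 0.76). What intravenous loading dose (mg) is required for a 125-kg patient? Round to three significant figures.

8390 mg

Vd = 3 L/kg × 125 kg = 375.0 L
The loading dose fills Vd to the target concentration.
LD = Vd × C / S = 375.0 × 17.00 / 0.76 = 8388 mg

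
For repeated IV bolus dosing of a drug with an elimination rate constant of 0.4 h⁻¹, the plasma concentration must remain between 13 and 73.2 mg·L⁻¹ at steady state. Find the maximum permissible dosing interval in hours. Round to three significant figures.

Between IV bolus doses, concentration decays as C = C₀·e^(−kτ), so C_peak/C_trough = e^(kτ).
τ_max = ln(C_peak/C_trough) / k = ln(73.2/13) / 0.4000 = 1.728 / 0.4000 = 4.320 h

4.32 h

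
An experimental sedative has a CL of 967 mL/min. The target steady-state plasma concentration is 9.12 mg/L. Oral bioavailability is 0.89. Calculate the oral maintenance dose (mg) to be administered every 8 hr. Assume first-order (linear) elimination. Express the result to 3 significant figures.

CL = 967 mL/min × 60/1000 = 58.02 L/h
D = CL × Css × τ / F = 58.02 × 9.12 × 8 / 0.89 = 4756 mg

4760 mg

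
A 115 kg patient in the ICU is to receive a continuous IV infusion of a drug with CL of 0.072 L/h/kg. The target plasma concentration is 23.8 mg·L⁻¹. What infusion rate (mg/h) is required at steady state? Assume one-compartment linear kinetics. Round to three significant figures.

197 mg/h

CL = 0.072 L/h/kg × 115 kg = 8.280 L/h
At steady state, infusion rate equals elimination rate: rate in = CL × Css.
Rate = CL × Css = 8.280 × 23.8 = 197.1 mg/h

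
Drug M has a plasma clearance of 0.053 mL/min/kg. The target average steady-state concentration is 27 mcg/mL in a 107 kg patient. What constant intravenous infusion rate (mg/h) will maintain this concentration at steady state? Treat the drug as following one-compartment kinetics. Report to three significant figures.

CL = 0.053 mL/min/kg × 107 kg = 5.671 mL/min = 5.671 × 60/1000 = 0.3403 L/h
R₀ = 0.3403 × 27 = 9.188 mg/h

9.19 mg/h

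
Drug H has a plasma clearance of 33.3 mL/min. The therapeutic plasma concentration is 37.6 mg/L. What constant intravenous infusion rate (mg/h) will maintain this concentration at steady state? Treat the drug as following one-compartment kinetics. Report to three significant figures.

CL = 33.3 mL/min = 33.3 × 0.06 = 1.998 L/h
Infusion rate = CL · Css = 1.998 L/h × 37.6 mg/L = 75.12 mg/h

75.1 mg/h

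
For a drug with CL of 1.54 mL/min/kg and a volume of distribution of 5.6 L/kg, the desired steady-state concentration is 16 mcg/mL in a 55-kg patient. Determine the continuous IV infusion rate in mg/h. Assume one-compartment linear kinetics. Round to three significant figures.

CL = 1.54 mL/min/kg × 55 kg = 84.70 mL/min = 84.70 × 60/1000 = 5.082 L/h
R₀ = 5.082 × 16 = 81.31 mg/h

81.3 mg/h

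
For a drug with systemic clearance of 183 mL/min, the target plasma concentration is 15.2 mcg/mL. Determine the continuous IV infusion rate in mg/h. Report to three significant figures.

Convert clearance: 183 mL/min × 60 min/h ÷ 1000 mL/L = 10.98 L/h
At steady state, infusion rate equals elimination rate: rate in = CL × Css.
R₀ = 10.98 × 15.2 = 166.9 mg/h

167 mg/h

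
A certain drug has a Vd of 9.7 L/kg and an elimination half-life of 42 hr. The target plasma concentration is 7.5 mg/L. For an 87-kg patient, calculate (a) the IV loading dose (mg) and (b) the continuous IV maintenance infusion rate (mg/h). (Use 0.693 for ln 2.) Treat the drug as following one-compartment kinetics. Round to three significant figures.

Vd = 9.7 L/kg × 87 kg = 843.9 L
LD = Vd × C = 843.9 × 7.5 = 6329 mg
CL = 0.693 × Vd / t½ = 0.693 × 843.9 / 42 = 13.92 L/h
Infusion rate = CL × Css = 13.92 × 7.5 = 104.4 mg/h

(a) 6330 mg; (b) 104 mg/h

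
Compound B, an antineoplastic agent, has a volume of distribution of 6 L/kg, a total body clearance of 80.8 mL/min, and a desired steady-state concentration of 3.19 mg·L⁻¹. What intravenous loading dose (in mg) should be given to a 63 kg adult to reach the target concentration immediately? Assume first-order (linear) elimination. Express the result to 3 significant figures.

1210 mg

Total Vd = 6 × 63 = 378.0 L
LD = Vd × C = 378.0 × 3.190 = 1206 mg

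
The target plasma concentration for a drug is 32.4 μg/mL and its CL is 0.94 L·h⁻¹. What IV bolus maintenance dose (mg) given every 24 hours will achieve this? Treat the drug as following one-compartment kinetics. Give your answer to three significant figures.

731 mg

D = CL × Css × τ = 0.9400 × 32.4 × 24 = 730.9 mg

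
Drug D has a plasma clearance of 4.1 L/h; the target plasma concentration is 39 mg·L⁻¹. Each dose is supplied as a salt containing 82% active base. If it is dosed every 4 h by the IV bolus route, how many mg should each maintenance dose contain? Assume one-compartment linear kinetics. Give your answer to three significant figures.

780 mg

D = CL × Css × τ / S = 4.100 × 39 × 4 / 0.82 = 780.0 mg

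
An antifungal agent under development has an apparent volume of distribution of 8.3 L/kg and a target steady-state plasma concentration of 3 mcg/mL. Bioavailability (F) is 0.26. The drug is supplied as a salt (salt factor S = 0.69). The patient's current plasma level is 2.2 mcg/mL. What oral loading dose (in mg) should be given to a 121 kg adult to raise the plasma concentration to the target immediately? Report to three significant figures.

Total Vd = 8.3 × 121 = 1004 L
Concentration deficit ΔC = 3 − 2.2 = 0.8000 mg/L
LD = Vd × ΔC / F / S = 1004 × 0.8000 / 0.26 / 0.69 = 4477 mg

4480 mg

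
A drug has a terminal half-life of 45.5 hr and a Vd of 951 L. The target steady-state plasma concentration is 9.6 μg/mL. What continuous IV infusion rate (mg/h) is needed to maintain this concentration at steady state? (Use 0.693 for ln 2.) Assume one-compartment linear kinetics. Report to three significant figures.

139 mg/h

CL = ln 2 · Vd / t½ = 0.693 × 951.0 / 45.5 = 14.48 L/h
Infusion rate = CL × Css = 14.48 × 9.6 = 139.0 mg/h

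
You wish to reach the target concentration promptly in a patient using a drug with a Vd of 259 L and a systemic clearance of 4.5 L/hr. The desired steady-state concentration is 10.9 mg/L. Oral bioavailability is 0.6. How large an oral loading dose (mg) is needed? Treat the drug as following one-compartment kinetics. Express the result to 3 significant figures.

4710 mg

The loading dose fills Vd to the target concentration; clearance is irrelevant here.
LD = Vd × C / F = 259.0 × 10.90 / 0.6 = 4705 mg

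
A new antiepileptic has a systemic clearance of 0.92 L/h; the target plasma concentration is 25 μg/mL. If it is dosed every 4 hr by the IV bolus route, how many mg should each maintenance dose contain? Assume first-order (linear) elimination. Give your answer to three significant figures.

92.0 mg

D = CL × Css × τ = 0.9200 × 25 × 4 = 92.00 mg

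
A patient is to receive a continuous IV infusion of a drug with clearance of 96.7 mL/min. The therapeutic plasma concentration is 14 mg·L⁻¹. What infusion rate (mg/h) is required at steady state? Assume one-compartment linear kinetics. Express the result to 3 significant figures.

CL = 96.7 mL/min = 96.7 × 0.06 = 5.802 L/h
At steady state, infusion rate equals elimination rate: rate in = CL × Css.
R₀ = 5.802 × 14 = 81.23 mg/h

81.2 mg/h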